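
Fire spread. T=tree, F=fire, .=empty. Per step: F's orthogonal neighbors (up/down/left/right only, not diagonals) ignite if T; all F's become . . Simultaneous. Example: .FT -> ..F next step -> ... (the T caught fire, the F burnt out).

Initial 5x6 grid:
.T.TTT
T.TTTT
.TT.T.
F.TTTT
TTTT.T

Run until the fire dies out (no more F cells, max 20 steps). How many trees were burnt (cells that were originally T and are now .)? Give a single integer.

Answer: 19

Derivation:
Step 1: +1 fires, +1 burnt (F count now 1)
Step 2: +1 fires, +1 burnt (F count now 1)
Step 3: +1 fires, +1 burnt (F count now 1)
Step 4: +2 fires, +1 burnt (F count now 2)
Step 5: +2 fires, +2 burnt (F count now 2)
Step 6: +3 fires, +2 burnt (F count now 3)
Step 7: +3 fires, +3 burnt (F count now 3)
Step 8: +3 fires, +3 burnt (F count now 3)
Step 9: +2 fires, +3 burnt (F count now 2)
Step 10: +1 fires, +2 burnt (F count now 1)
Step 11: +0 fires, +1 burnt (F count now 0)
Fire out after step 11
Initially T: 21, now '.': 28
Total burnt (originally-T cells now '.'): 19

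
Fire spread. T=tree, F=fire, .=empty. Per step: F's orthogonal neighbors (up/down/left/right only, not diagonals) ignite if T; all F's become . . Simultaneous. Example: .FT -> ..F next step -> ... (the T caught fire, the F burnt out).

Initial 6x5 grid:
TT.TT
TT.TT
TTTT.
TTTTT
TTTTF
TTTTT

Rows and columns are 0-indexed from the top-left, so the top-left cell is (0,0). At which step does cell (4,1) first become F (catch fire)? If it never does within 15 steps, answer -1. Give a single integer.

Step 1: cell (4,1)='T' (+3 fires, +1 burnt)
Step 2: cell (4,1)='T' (+3 fires, +3 burnt)
Step 3: cell (4,1)='F' (+4 fires, +3 burnt)
  -> target ignites at step 3
Step 4: cell (4,1)='.' (+5 fires, +4 burnt)
Step 5: cell (4,1)='.' (+5 fires, +5 burnt)
Step 6: cell (4,1)='.' (+3 fires, +5 burnt)
Step 7: cell (4,1)='.' (+2 fires, +3 burnt)
Step 8: cell (4,1)='.' (+1 fires, +2 burnt)
Step 9: cell (4,1)='.' (+0 fires, +1 burnt)
  fire out at step 9

3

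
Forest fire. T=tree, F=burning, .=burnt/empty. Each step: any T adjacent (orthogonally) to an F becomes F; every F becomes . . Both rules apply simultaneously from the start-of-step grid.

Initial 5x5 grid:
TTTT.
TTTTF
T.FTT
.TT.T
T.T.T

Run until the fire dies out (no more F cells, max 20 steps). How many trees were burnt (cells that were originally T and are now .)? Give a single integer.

Answer: 16

Derivation:
Step 1: +5 fires, +2 burnt (F count now 5)
Step 2: +6 fires, +5 burnt (F count now 6)
Step 3: +3 fires, +6 burnt (F count now 3)
Step 4: +2 fires, +3 burnt (F count now 2)
Step 5: +0 fires, +2 burnt (F count now 0)
Fire out after step 5
Initially T: 17, now '.': 24
Total burnt (originally-T cells now '.'): 16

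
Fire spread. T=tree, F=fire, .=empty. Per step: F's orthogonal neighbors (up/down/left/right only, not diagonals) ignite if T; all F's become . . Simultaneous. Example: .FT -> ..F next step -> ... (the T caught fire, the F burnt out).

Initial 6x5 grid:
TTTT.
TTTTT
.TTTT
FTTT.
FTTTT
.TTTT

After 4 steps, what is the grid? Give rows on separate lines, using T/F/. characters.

Step 1: 2 trees catch fire, 2 burn out
  TTTT.
  TTTTT
  .TTTT
  .FTT.
  .FTTT
  .TTTT
Step 2: 4 trees catch fire, 2 burn out
  TTTT.
  TTTTT
  .FTTT
  ..FT.
  ..FTT
  .FTTT
Step 3: 5 trees catch fire, 4 burn out
  TTTT.
  TFTTT
  ..FTT
  ...F.
  ...FT
  ..FTT
Step 4: 6 trees catch fire, 5 burn out
  TFTT.
  F.FTT
  ...FT
  .....
  ....F
  ...FT

TFTT.
F.FTT
...FT
.....
....F
...FT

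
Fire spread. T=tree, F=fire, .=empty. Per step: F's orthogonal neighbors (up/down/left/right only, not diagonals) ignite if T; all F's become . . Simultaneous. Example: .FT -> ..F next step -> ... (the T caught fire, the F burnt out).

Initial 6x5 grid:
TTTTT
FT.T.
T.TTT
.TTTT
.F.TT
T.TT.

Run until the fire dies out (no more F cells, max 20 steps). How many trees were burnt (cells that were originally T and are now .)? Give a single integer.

Answer: 19

Derivation:
Step 1: +4 fires, +2 burnt (F count now 4)
Step 2: +2 fires, +4 burnt (F count now 2)
Step 3: +3 fires, +2 burnt (F count now 3)
Step 4: +4 fires, +3 burnt (F count now 4)
Step 5: +5 fires, +4 burnt (F count now 5)
Step 6: +1 fires, +5 burnt (F count now 1)
Step 7: +0 fires, +1 burnt (F count now 0)
Fire out after step 7
Initially T: 20, now '.': 29
Total burnt (originally-T cells now '.'): 19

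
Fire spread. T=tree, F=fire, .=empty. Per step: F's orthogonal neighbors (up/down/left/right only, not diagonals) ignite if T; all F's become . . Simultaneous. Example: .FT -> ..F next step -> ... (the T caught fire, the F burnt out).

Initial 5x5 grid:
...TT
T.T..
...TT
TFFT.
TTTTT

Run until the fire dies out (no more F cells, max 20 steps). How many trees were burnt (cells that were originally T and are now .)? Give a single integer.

Answer: 9

Derivation:
Step 1: +4 fires, +2 burnt (F count now 4)
Step 2: +3 fires, +4 burnt (F count now 3)
Step 3: +2 fires, +3 burnt (F count now 2)
Step 4: +0 fires, +2 burnt (F count now 0)
Fire out after step 4
Initially T: 13, now '.': 21
Total burnt (originally-T cells now '.'): 9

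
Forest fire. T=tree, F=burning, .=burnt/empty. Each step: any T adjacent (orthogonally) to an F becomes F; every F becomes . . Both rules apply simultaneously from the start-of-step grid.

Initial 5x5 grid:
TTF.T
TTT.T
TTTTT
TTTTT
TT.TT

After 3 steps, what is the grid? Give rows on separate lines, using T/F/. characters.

Step 1: 2 trees catch fire, 1 burn out
  TF..T
  TTF.T
  TTTTT
  TTTTT
  TT.TT
Step 2: 3 trees catch fire, 2 burn out
  F...T
  TF..T
  TTFTT
  TTTTT
  TT.TT
Step 3: 4 trees catch fire, 3 burn out
  ....T
  F...T
  TF.FT
  TTFTT
  TT.TT

....T
F...T
TF.FT
TTFTT
TT.TT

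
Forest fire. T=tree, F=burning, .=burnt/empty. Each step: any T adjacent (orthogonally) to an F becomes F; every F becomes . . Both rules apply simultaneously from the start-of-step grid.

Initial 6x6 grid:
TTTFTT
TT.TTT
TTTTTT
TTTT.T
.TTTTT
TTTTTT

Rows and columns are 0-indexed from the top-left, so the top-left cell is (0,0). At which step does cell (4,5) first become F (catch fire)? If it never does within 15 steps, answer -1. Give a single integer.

Step 1: cell (4,5)='T' (+3 fires, +1 burnt)
Step 2: cell (4,5)='T' (+4 fires, +3 burnt)
Step 3: cell (4,5)='T' (+6 fires, +4 burnt)
Step 4: cell (4,5)='T' (+5 fires, +6 burnt)
Step 5: cell (4,5)='T' (+6 fires, +5 burnt)
Step 6: cell (4,5)='F' (+5 fires, +6 burnt)
  -> target ignites at step 6
Step 7: cell (4,5)='.' (+2 fires, +5 burnt)
Step 8: cell (4,5)='.' (+1 fires, +2 burnt)
Step 9: cell (4,5)='.' (+0 fires, +1 burnt)
  fire out at step 9

6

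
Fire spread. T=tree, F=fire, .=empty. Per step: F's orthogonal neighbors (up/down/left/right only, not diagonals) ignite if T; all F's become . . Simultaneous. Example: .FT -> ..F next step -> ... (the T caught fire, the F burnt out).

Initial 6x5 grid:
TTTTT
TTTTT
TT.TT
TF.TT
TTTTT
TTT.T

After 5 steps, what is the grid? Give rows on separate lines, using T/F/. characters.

Step 1: 3 trees catch fire, 1 burn out
  TTTTT
  TTTTT
  TF.TT
  F..TT
  TFTTT
  TTT.T
Step 2: 5 trees catch fire, 3 burn out
  TTTTT
  TFTTT
  F..TT
  ...TT
  F.FTT
  TFT.T
Step 3: 6 trees catch fire, 5 burn out
  TFTTT
  F.FTT
  ...TT
  ...TT
  ...FT
  F.F.T
Step 4: 5 trees catch fire, 6 burn out
  F.FTT
  ...FT
  ...TT
  ...FT
  ....F
  ....T
Step 5: 5 trees catch fire, 5 burn out
  ...FT
  ....F
  ...FT
  ....F
  .....
  ....F

...FT
....F
...FT
....F
.....
....F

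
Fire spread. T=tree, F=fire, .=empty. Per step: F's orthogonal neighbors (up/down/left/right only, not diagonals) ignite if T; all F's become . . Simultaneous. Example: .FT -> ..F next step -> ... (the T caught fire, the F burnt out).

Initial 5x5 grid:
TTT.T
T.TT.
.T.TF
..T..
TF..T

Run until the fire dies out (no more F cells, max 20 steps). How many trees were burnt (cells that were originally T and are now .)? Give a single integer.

Answer: 8

Derivation:
Step 1: +2 fires, +2 burnt (F count now 2)
Step 2: +1 fires, +2 burnt (F count now 1)
Step 3: +1 fires, +1 burnt (F count now 1)
Step 4: +1 fires, +1 burnt (F count now 1)
Step 5: +1 fires, +1 burnt (F count now 1)
Step 6: +1 fires, +1 burnt (F count now 1)
Step 7: +1 fires, +1 burnt (F count now 1)
Step 8: +0 fires, +1 burnt (F count now 0)
Fire out after step 8
Initially T: 12, now '.': 21
Total burnt (originally-T cells now '.'): 8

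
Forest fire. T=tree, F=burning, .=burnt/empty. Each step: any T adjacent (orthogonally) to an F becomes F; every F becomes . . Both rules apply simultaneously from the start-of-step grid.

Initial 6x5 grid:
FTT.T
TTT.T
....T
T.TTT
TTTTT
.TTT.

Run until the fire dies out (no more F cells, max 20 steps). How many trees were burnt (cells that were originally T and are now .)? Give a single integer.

Answer: 5

Derivation:
Step 1: +2 fires, +1 burnt (F count now 2)
Step 2: +2 fires, +2 burnt (F count now 2)
Step 3: +1 fires, +2 burnt (F count now 1)
Step 4: +0 fires, +1 burnt (F count now 0)
Fire out after step 4
Initially T: 20, now '.': 15
Total burnt (originally-T cells now '.'): 5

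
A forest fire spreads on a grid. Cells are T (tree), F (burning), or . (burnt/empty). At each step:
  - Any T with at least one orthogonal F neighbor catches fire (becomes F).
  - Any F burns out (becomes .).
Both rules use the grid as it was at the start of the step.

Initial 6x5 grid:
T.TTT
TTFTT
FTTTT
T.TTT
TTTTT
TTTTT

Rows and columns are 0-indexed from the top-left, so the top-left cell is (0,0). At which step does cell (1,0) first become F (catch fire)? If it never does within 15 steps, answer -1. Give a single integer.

Step 1: cell (1,0)='F' (+7 fires, +2 burnt)
  -> target ignites at step 1
Step 2: cell (1,0)='.' (+6 fires, +7 burnt)
Step 3: cell (1,0)='.' (+6 fires, +6 burnt)
Step 4: cell (1,0)='.' (+4 fires, +6 burnt)
Step 5: cell (1,0)='.' (+2 fires, +4 burnt)
Step 6: cell (1,0)='.' (+1 fires, +2 burnt)
Step 7: cell (1,0)='.' (+0 fires, +1 burnt)
  fire out at step 7

1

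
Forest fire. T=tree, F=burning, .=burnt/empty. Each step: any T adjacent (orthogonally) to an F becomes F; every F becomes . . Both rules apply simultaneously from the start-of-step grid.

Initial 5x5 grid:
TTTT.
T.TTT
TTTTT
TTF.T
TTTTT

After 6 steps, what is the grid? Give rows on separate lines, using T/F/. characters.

Step 1: 3 trees catch fire, 1 burn out
  TTTT.
  T.TTT
  TTFTT
  TF..T
  TTFTT
Step 2: 6 trees catch fire, 3 burn out
  TTTT.
  T.FTT
  TF.FT
  F...T
  TF.FT
Step 3: 6 trees catch fire, 6 burn out
  TTFT.
  T..FT
  F...F
  ....T
  F...F
Step 4: 5 trees catch fire, 6 burn out
  TF.F.
  F...F
  .....
  ....F
  .....
Step 5: 1 trees catch fire, 5 burn out
  F....
  .....
  .....
  .....
  .....
Step 6: 0 trees catch fire, 1 burn out
  .....
  .....
  .....
  .....
  .....

.....
.....
.....
.....
.....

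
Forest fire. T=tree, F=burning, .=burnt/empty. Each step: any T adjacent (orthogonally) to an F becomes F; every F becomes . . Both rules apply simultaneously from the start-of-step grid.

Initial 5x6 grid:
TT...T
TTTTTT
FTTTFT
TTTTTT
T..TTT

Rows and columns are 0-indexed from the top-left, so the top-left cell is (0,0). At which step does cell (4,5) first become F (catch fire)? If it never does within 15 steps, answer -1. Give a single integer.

Step 1: cell (4,5)='T' (+7 fires, +2 burnt)
Step 2: cell (4,5)='T' (+10 fires, +7 burnt)
Step 3: cell (4,5)='F' (+6 fires, +10 burnt)
  -> target ignites at step 3
Step 4: cell (4,5)='.' (+0 fires, +6 burnt)
  fire out at step 4

3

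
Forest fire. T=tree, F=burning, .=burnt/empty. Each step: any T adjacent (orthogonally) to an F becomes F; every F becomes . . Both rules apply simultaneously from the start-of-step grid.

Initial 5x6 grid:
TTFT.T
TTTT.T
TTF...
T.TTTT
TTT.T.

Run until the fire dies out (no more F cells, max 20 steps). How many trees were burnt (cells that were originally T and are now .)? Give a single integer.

Answer: 18

Derivation:
Step 1: +5 fires, +2 burnt (F count now 5)
Step 2: +6 fires, +5 burnt (F count now 6)
Step 3: +4 fires, +6 burnt (F count now 4)
Step 4: +3 fires, +4 burnt (F count now 3)
Step 5: +0 fires, +3 burnt (F count now 0)
Fire out after step 5
Initially T: 20, now '.': 28
Total burnt (originally-T cells now '.'): 18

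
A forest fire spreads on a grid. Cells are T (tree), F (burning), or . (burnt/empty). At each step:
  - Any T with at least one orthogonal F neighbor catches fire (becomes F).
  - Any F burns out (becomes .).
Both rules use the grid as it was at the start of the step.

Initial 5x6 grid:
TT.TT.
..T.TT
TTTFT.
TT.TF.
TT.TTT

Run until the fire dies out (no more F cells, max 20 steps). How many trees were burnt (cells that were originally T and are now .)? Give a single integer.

Answer: 17

Derivation:
Step 1: +4 fires, +2 burnt (F count now 4)
Step 2: +5 fires, +4 burnt (F count now 5)
Step 3: +4 fires, +5 burnt (F count now 4)
Step 4: +3 fires, +4 burnt (F count now 3)
Step 5: +1 fires, +3 burnt (F count now 1)
Step 6: +0 fires, +1 burnt (F count now 0)
Fire out after step 6
Initially T: 19, now '.': 28
Total burnt (originally-T cells now '.'): 17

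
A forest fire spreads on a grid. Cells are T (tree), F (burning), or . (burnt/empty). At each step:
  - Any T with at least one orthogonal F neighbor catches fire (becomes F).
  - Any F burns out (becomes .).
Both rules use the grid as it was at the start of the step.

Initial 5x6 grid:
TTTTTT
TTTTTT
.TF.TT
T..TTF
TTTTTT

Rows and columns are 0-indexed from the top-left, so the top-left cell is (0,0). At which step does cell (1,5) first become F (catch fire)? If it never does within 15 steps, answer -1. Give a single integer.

Step 1: cell (1,5)='T' (+5 fires, +2 burnt)
Step 2: cell (1,5)='F' (+7 fires, +5 burnt)
  -> target ignites at step 2
Step 3: cell (1,5)='.' (+6 fires, +7 burnt)
Step 4: cell (1,5)='.' (+3 fires, +6 burnt)
Step 5: cell (1,5)='.' (+1 fires, +3 burnt)
Step 6: cell (1,5)='.' (+1 fires, +1 burnt)
Step 7: cell (1,5)='.' (+1 fires, +1 burnt)
Step 8: cell (1,5)='.' (+0 fires, +1 burnt)
  fire out at step 8

2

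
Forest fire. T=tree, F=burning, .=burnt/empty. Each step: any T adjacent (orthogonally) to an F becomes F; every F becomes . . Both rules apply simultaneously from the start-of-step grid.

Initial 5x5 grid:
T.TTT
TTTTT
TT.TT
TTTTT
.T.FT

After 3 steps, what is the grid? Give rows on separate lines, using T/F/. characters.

Step 1: 2 trees catch fire, 1 burn out
  T.TTT
  TTTTT
  TT.TT
  TTTFT
  .T..F
Step 2: 3 trees catch fire, 2 burn out
  T.TTT
  TTTTT
  TT.FT
  TTF.F
  .T...
Step 3: 3 trees catch fire, 3 burn out
  T.TTT
  TTTFT
  TT..F
  TF...
  .T...

T.TTT
TTTFT
TT..F
TF...
.T...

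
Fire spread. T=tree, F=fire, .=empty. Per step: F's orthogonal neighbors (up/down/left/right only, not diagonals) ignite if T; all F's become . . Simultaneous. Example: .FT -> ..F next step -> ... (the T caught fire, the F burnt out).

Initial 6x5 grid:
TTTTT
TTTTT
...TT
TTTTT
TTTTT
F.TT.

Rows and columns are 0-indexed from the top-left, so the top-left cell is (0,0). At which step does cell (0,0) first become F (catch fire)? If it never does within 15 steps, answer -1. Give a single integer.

Step 1: cell (0,0)='T' (+1 fires, +1 burnt)
Step 2: cell (0,0)='T' (+2 fires, +1 burnt)
Step 3: cell (0,0)='T' (+2 fires, +2 burnt)
Step 4: cell (0,0)='T' (+3 fires, +2 burnt)
Step 5: cell (0,0)='T' (+3 fires, +3 burnt)
Step 6: cell (0,0)='T' (+2 fires, +3 burnt)
Step 7: cell (0,0)='T' (+2 fires, +2 burnt)
Step 8: cell (0,0)='T' (+3 fires, +2 burnt)
Step 9: cell (0,0)='T' (+3 fires, +3 burnt)
Step 10: cell (0,0)='T' (+2 fires, +3 burnt)
Step 11: cell (0,0)='F' (+1 fires, +2 burnt)
  -> target ignites at step 11
Step 12: cell (0,0)='.' (+0 fires, +1 burnt)
  fire out at step 12

11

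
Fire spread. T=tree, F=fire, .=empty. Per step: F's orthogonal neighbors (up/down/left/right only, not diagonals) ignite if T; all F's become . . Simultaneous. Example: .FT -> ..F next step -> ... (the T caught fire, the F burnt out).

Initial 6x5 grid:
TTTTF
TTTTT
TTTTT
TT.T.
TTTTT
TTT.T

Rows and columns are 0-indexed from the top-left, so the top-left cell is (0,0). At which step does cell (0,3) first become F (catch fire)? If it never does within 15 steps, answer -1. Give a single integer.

Step 1: cell (0,3)='F' (+2 fires, +1 burnt)
  -> target ignites at step 1
Step 2: cell (0,3)='.' (+3 fires, +2 burnt)
Step 3: cell (0,3)='.' (+3 fires, +3 burnt)
Step 4: cell (0,3)='.' (+4 fires, +3 burnt)
Step 5: cell (0,3)='.' (+3 fires, +4 burnt)
Step 6: cell (0,3)='.' (+4 fires, +3 burnt)
Step 7: cell (0,3)='.' (+4 fires, +4 burnt)
Step 8: cell (0,3)='.' (+2 fires, +4 burnt)
Step 9: cell (0,3)='.' (+1 fires, +2 burnt)
Step 10: cell (0,3)='.' (+0 fires, +1 burnt)
  fire out at step 10

1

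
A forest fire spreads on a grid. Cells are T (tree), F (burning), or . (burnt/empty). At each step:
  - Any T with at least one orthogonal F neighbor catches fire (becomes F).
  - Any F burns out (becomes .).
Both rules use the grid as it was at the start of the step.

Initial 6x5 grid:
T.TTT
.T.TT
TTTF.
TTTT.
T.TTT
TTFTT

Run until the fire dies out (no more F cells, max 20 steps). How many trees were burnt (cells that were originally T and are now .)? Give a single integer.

Step 1: +6 fires, +2 burnt (F count now 6)
Step 2: +7 fires, +6 burnt (F count now 7)
Step 3: +7 fires, +7 burnt (F count now 7)
Step 4: +1 fires, +7 burnt (F count now 1)
Step 5: +0 fires, +1 burnt (F count now 0)
Fire out after step 5
Initially T: 22, now '.': 29
Total burnt (originally-T cells now '.'): 21

Answer: 21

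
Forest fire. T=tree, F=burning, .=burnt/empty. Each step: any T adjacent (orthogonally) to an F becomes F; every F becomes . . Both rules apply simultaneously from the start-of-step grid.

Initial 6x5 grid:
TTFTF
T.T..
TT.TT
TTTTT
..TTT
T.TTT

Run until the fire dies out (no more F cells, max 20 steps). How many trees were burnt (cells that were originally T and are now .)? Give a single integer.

Answer: 20

Derivation:
Step 1: +3 fires, +2 burnt (F count now 3)
Step 2: +1 fires, +3 burnt (F count now 1)
Step 3: +1 fires, +1 burnt (F count now 1)
Step 4: +1 fires, +1 burnt (F count now 1)
Step 5: +2 fires, +1 burnt (F count now 2)
Step 6: +1 fires, +2 burnt (F count now 1)
Step 7: +1 fires, +1 burnt (F count now 1)
Step 8: +2 fires, +1 burnt (F count now 2)
Step 9: +4 fires, +2 burnt (F count now 4)
Step 10: +3 fires, +4 burnt (F count now 3)
Step 11: +1 fires, +3 burnt (F count now 1)
Step 12: +0 fires, +1 burnt (F count now 0)
Fire out after step 12
Initially T: 21, now '.': 29
Total burnt (originally-T cells now '.'): 20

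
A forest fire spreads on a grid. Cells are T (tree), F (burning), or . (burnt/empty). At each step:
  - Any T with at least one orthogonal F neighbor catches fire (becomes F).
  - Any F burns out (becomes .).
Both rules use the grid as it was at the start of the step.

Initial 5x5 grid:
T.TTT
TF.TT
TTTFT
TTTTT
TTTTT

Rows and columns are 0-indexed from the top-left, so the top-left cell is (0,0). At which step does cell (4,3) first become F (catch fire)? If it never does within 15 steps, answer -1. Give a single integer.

Step 1: cell (4,3)='T' (+6 fires, +2 burnt)
Step 2: cell (4,3)='F' (+8 fires, +6 burnt)
  -> target ignites at step 2
Step 3: cell (4,3)='.' (+6 fires, +8 burnt)
Step 4: cell (4,3)='.' (+1 fires, +6 burnt)
Step 5: cell (4,3)='.' (+0 fires, +1 burnt)
  fire out at step 5

2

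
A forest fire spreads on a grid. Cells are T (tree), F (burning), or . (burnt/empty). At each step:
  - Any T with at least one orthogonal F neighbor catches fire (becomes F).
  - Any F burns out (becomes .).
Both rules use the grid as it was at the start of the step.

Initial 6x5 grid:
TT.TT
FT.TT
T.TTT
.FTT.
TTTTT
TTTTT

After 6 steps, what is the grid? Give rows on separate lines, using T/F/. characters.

Step 1: 5 trees catch fire, 2 burn out
  FT.TT
  .F.TT
  F.TTT
  ..FT.
  TFTTT
  TTTTT
Step 2: 6 trees catch fire, 5 burn out
  .F.TT
  ...TT
  ..FTT
  ...F.
  F.FTT
  TFTTT
Step 3: 4 trees catch fire, 6 burn out
  ...TT
  ...TT
  ...FT
  .....
  ...FT
  F.FTT
Step 4: 4 trees catch fire, 4 burn out
  ...TT
  ...FT
  ....F
  .....
  ....F
  ...FT
Step 5: 3 trees catch fire, 4 burn out
  ...FT
  ....F
  .....
  .....
  .....
  ....F
Step 6: 1 trees catch fire, 3 burn out
  ....F
  .....
  .....
  .....
  .....
  .....

....F
.....
.....
.....
.....
.....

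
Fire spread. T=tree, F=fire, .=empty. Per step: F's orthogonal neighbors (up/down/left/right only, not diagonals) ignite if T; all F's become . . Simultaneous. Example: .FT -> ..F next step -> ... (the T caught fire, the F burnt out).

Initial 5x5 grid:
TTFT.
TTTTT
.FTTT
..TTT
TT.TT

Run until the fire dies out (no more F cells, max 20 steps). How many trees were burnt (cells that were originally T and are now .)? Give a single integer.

Answer: 16

Derivation:
Step 1: +5 fires, +2 burnt (F count now 5)
Step 2: +5 fires, +5 burnt (F count now 5)
Step 3: +3 fires, +5 burnt (F count now 3)
Step 4: +2 fires, +3 burnt (F count now 2)
Step 5: +1 fires, +2 burnt (F count now 1)
Step 6: +0 fires, +1 burnt (F count now 0)
Fire out after step 6
Initially T: 18, now '.': 23
Total burnt (originally-T cells now '.'): 16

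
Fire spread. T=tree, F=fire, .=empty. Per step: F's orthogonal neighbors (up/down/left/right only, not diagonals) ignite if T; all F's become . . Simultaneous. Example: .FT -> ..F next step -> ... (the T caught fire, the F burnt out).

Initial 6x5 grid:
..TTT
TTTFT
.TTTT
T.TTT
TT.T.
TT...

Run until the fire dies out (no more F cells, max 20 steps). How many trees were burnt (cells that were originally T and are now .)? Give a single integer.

Answer: 15

Derivation:
Step 1: +4 fires, +1 burnt (F count now 4)
Step 2: +6 fires, +4 burnt (F count now 6)
Step 3: +5 fires, +6 burnt (F count now 5)
Step 4: +0 fires, +5 burnt (F count now 0)
Fire out after step 4
Initially T: 20, now '.': 25
Total burnt (originally-T cells now '.'): 15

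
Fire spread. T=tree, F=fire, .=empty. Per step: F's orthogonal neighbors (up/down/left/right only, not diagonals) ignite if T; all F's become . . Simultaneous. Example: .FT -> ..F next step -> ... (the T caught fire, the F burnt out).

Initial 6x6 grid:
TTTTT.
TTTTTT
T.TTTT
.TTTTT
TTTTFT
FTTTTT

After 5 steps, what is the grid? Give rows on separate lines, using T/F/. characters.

Step 1: 6 trees catch fire, 2 burn out
  TTTTT.
  TTTTTT
  T.TTTT
  .TTTFT
  FTTF.F
  .FTTFT
Step 2: 8 trees catch fire, 6 burn out
  TTTTT.
  TTTTTT
  T.TTFT
  .TTF.F
  .FF...
  ..FF.F
Step 3: 5 trees catch fire, 8 burn out
  TTTTT.
  TTTTFT
  T.TF.F
  .FF...
  ......
  ......
Step 4: 4 trees catch fire, 5 burn out
  TTTTF.
  TTTF.F
  T.F...
  ......
  ......
  ......
Step 5: 2 trees catch fire, 4 burn out
  TTTF..
  TTF...
  T.....
  ......
  ......
  ......

TTTF..
TTF...
T.....
......
......
......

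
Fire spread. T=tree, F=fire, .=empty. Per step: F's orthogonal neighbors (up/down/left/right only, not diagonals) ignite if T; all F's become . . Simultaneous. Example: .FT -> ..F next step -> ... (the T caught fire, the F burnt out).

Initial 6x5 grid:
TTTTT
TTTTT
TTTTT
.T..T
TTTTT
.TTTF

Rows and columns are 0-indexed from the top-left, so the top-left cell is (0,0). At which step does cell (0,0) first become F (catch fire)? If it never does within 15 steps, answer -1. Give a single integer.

Step 1: cell (0,0)='T' (+2 fires, +1 burnt)
Step 2: cell (0,0)='T' (+3 fires, +2 burnt)
Step 3: cell (0,0)='T' (+3 fires, +3 burnt)
Step 4: cell (0,0)='T' (+3 fires, +3 burnt)
Step 5: cell (0,0)='T' (+5 fires, +3 burnt)
Step 6: cell (0,0)='T' (+3 fires, +5 burnt)
Step 7: cell (0,0)='T' (+3 fires, +3 burnt)
Step 8: cell (0,0)='T' (+2 fires, +3 burnt)
Step 9: cell (0,0)='F' (+1 fires, +2 burnt)
  -> target ignites at step 9
Step 10: cell (0,0)='.' (+0 fires, +1 burnt)
  fire out at step 10

9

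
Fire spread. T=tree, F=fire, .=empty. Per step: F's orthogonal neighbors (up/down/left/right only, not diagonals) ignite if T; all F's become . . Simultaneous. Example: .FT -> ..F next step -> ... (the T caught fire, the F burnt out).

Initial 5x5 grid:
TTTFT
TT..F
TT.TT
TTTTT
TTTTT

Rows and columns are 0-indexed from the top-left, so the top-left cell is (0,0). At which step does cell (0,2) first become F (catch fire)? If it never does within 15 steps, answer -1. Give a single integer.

Step 1: cell (0,2)='F' (+3 fires, +2 burnt)
  -> target ignites at step 1
Step 2: cell (0,2)='.' (+3 fires, +3 burnt)
Step 3: cell (0,2)='.' (+4 fires, +3 burnt)
Step 4: cell (0,2)='.' (+4 fires, +4 burnt)
Step 5: cell (0,2)='.' (+3 fires, +4 burnt)
Step 6: cell (0,2)='.' (+2 fires, +3 burnt)
Step 7: cell (0,2)='.' (+1 fires, +2 burnt)
Step 8: cell (0,2)='.' (+0 fires, +1 burnt)
  fire out at step 8

1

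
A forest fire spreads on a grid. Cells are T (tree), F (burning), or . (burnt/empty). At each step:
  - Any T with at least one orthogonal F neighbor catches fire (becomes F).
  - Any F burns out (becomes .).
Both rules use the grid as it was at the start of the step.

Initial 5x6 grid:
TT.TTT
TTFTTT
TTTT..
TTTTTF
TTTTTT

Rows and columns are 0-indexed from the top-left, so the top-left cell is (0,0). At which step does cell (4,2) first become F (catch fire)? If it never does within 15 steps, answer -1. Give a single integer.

Step 1: cell (4,2)='T' (+5 fires, +2 burnt)
Step 2: cell (4,2)='T' (+9 fires, +5 burnt)
Step 3: cell (4,2)='F' (+7 fires, +9 burnt)
  -> target ignites at step 3
Step 4: cell (4,2)='.' (+3 fires, +7 burnt)
Step 5: cell (4,2)='.' (+1 fires, +3 burnt)
Step 6: cell (4,2)='.' (+0 fires, +1 burnt)
  fire out at step 6

3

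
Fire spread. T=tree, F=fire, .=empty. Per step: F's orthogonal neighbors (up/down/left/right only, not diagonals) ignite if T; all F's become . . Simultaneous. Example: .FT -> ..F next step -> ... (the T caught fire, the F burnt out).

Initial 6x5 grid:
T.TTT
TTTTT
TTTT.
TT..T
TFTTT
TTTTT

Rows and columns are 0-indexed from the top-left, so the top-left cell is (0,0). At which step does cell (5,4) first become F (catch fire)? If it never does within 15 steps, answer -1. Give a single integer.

Step 1: cell (5,4)='T' (+4 fires, +1 burnt)
Step 2: cell (5,4)='T' (+5 fires, +4 burnt)
Step 3: cell (5,4)='T' (+5 fires, +5 burnt)
Step 4: cell (5,4)='F' (+5 fires, +5 burnt)
  -> target ignites at step 4
Step 5: cell (5,4)='.' (+3 fires, +5 burnt)
Step 6: cell (5,4)='.' (+2 fires, +3 burnt)
Step 7: cell (5,4)='.' (+1 fires, +2 burnt)
Step 8: cell (5,4)='.' (+0 fires, +1 burnt)
  fire out at step 8

4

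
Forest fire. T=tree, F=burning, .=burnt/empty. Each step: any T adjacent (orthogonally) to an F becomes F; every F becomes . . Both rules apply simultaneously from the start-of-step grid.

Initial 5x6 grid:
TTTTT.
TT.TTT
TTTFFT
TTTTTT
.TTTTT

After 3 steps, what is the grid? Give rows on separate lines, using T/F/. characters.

Step 1: 6 trees catch fire, 2 burn out
  TTTTT.
  TT.FFT
  TTF..F
  TTTFFT
  .TTTTT
Step 2: 8 trees catch fire, 6 burn out
  TTTFF.
  TT...F
  TF....
  TTF..F
  .TTFFT
Step 3: 6 trees catch fire, 8 burn out
  TTF...
  TF....
  F.....
  TF....
  .TF..F

TTF...
TF....
F.....
TF....
.TF..F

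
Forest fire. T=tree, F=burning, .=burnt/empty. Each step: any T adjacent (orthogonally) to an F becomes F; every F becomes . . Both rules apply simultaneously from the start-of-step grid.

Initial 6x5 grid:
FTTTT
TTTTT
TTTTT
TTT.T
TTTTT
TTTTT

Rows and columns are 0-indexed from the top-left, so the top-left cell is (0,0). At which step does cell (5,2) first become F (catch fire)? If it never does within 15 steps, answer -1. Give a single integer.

Step 1: cell (5,2)='T' (+2 fires, +1 burnt)
Step 2: cell (5,2)='T' (+3 fires, +2 burnt)
Step 3: cell (5,2)='T' (+4 fires, +3 burnt)
Step 4: cell (5,2)='T' (+5 fires, +4 burnt)
Step 5: cell (5,2)='T' (+5 fires, +5 burnt)
Step 6: cell (5,2)='T' (+3 fires, +5 burnt)
Step 7: cell (5,2)='F' (+3 fires, +3 burnt)
  -> target ignites at step 7
Step 8: cell (5,2)='.' (+2 fires, +3 burnt)
Step 9: cell (5,2)='.' (+1 fires, +2 burnt)
Step 10: cell (5,2)='.' (+0 fires, +1 burnt)
  fire out at step 10

7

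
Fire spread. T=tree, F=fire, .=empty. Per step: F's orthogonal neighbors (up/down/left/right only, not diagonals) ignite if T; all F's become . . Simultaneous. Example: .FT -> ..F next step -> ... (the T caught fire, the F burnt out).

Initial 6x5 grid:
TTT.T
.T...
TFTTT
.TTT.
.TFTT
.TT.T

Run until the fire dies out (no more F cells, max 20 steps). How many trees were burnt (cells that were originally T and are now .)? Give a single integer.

Step 1: +8 fires, +2 burnt (F count now 8)
Step 2: +5 fires, +8 burnt (F count now 5)
Step 3: +4 fires, +5 burnt (F count now 4)
Step 4: +0 fires, +4 burnt (F count now 0)
Fire out after step 4
Initially T: 18, now '.': 29
Total burnt (originally-T cells now '.'): 17

Answer: 17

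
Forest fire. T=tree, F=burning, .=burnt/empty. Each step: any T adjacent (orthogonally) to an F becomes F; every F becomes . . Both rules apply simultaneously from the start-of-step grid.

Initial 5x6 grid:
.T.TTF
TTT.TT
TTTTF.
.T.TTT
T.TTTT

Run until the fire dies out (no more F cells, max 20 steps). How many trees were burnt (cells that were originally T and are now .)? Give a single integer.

Step 1: +5 fires, +2 burnt (F count now 5)
Step 2: +5 fires, +5 burnt (F count now 5)
Step 3: +4 fires, +5 burnt (F count now 4)
Step 4: +4 fires, +4 burnt (F count now 4)
Step 5: +2 fires, +4 burnt (F count now 2)
Step 6: +0 fires, +2 burnt (F count now 0)
Fire out after step 6
Initially T: 21, now '.': 29
Total burnt (originally-T cells now '.'): 20

Answer: 20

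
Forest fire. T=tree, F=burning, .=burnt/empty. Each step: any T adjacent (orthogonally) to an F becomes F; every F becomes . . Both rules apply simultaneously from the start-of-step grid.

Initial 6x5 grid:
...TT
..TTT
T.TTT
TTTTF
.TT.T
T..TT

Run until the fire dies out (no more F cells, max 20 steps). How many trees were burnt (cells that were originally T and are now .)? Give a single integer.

Answer: 18

Derivation:
Step 1: +3 fires, +1 burnt (F count now 3)
Step 2: +4 fires, +3 burnt (F count now 4)
Step 3: +6 fires, +4 burnt (F count now 6)
Step 4: +4 fires, +6 burnt (F count now 4)
Step 5: +1 fires, +4 burnt (F count now 1)
Step 6: +0 fires, +1 burnt (F count now 0)
Fire out after step 6
Initially T: 19, now '.': 29
Total burnt (originally-T cells now '.'): 18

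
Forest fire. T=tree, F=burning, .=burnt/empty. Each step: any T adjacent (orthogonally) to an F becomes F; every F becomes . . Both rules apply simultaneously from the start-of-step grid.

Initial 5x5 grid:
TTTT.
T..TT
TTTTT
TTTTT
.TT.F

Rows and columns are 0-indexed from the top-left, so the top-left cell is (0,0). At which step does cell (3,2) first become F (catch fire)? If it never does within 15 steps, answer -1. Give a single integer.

Step 1: cell (3,2)='T' (+1 fires, +1 burnt)
Step 2: cell (3,2)='T' (+2 fires, +1 burnt)
Step 3: cell (3,2)='F' (+3 fires, +2 burnt)
  -> target ignites at step 3
Step 4: cell (3,2)='.' (+4 fires, +3 burnt)
Step 5: cell (3,2)='.' (+4 fires, +4 burnt)
Step 6: cell (3,2)='.' (+2 fires, +4 burnt)
Step 7: cell (3,2)='.' (+2 fires, +2 burnt)
Step 8: cell (3,2)='.' (+1 fires, +2 burnt)
Step 9: cell (3,2)='.' (+0 fires, +1 burnt)
  fire out at step 9

3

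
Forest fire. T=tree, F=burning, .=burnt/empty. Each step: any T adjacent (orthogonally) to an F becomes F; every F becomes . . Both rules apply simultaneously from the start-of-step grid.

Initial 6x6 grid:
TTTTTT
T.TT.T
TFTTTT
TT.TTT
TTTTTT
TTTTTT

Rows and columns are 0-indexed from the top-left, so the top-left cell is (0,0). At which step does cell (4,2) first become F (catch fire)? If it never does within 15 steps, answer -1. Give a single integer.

Step 1: cell (4,2)='T' (+3 fires, +1 burnt)
Step 2: cell (4,2)='T' (+5 fires, +3 burnt)
Step 3: cell (4,2)='F' (+8 fires, +5 burnt)
  -> target ignites at step 3
Step 4: cell (4,2)='.' (+7 fires, +8 burnt)
Step 5: cell (4,2)='.' (+5 fires, +7 burnt)
Step 6: cell (4,2)='.' (+3 fires, +5 burnt)
Step 7: cell (4,2)='.' (+1 fires, +3 burnt)
Step 8: cell (4,2)='.' (+0 fires, +1 burnt)
  fire out at step 8

3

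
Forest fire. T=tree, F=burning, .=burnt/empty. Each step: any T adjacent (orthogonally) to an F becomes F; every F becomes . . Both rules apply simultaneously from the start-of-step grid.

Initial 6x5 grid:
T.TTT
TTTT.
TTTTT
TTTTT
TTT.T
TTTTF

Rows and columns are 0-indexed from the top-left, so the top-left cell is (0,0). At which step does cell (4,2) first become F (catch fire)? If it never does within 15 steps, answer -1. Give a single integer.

Step 1: cell (4,2)='T' (+2 fires, +1 burnt)
Step 2: cell (4,2)='T' (+2 fires, +2 burnt)
Step 3: cell (4,2)='F' (+4 fires, +2 burnt)
  -> target ignites at step 3
Step 4: cell (4,2)='.' (+4 fires, +4 burnt)
Step 5: cell (4,2)='.' (+4 fires, +4 burnt)
Step 6: cell (4,2)='.' (+4 fires, +4 burnt)
Step 7: cell (4,2)='.' (+4 fires, +4 burnt)
Step 8: cell (4,2)='.' (+1 fires, +4 burnt)
Step 9: cell (4,2)='.' (+1 fires, +1 burnt)
Step 10: cell (4,2)='.' (+0 fires, +1 burnt)
  fire out at step 10

3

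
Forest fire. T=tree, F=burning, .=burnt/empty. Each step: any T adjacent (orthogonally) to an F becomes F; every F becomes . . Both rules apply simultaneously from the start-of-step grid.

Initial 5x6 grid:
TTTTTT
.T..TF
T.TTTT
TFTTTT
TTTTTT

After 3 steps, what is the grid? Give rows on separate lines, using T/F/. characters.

Step 1: 6 trees catch fire, 2 burn out
  TTTTTF
  .T..F.
  T.TTTF
  F.FTTT
  TFTTTT
Step 2: 8 trees catch fire, 6 burn out
  TTTTF.
  .T....
  F.FTF.
  ...FTF
  F.FTTT
Step 3: 5 trees catch fire, 8 burn out
  TTTF..
  .T....
  ...F..
  ....F.
  ...FTF

TTTF..
.T....
...F..
....F.
...FTF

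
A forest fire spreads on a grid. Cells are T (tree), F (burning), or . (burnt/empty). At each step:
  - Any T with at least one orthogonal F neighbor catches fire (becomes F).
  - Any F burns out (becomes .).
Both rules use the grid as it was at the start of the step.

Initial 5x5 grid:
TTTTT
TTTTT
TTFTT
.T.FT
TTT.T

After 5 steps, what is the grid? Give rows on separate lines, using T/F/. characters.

Step 1: 4 trees catch fire, 2 burn out
  TTTTT
  TTFTT
  TF.FT
  .T..F
  TTT.T
Step 2: 7 trees catch fire, 4 burn out
  TTFTT
  TF.FT
  F...F
  .F...
  TTT.F
Step 3: 5 trees catch fire, 7 burn out
  TF.FT
  F...F
  .....
  .....
  TFT..
Step 4: 4 trees catch fire, 5 burn out
  F...F
  .....
  .....
  .....
  F.F..
Step 5: 0 trees catch fire, 4 burn out
  .....
  .....
  .....
  .....
  .....

.....
.....
.....
.....
.....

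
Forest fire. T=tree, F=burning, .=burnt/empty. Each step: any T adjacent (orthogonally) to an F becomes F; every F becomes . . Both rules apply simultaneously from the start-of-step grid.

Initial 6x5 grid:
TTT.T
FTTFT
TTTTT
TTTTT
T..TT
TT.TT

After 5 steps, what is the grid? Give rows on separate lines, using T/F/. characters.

Step 1: 6 trees catch fire, 2 burn out
  FTT.T
  .FF.F
  FTTFT
  TTTTT
  T..TT
  TT.TT
Step 2: 8 trees catch fire, 6 burn out
  .FF.F
  .....
  .FF.F
  FTTFT
  T..TT
  TT.TT
Step 3: 5 trees catch fire, 8 burn out
  .....
  .....
  .....
  .FF.F
  F..FT
  TT.TT
Step 4: 3 trees catch fire, 5 burn out
  .....
  .....
  .....
  .....
  ....F
  FT.FT
Step 5: 2 trees catch fire, 3 burn out
  .....
  .....
  .....
  .....
  .....
  .F..F

.....
.....
.....
.....
.....
.F..F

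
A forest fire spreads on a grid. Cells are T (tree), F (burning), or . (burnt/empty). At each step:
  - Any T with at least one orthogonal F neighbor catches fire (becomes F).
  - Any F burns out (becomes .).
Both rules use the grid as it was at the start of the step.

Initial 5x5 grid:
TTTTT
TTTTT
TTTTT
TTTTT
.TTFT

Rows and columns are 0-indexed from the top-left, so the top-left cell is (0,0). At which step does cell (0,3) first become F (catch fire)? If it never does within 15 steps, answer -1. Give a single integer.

Step 1: cell (0,3)='T' (+3 fires, +1 burnt)
Step 2: cell (0,3)='T' (+4 fires, +3 burnt)
Step 3: cell (0,3)='T' (+4 fires, +4 burnt)
Step 4: cell (0,3)='F' (+5 fires, +4 burnt)
  -> target ignites at step 4
Step 5: cell (0,3)='.' (+4 fires, +5 burnt)
Step 6: cell (0,3)='.' (+2 fires, +4 burnt)
Step 7: cell (0,3)='.' (+1 fires, +2 burnt)
Step 8: cell (0,3)='.' (+0 fires, +1 burnt)
  fire out at step 8

4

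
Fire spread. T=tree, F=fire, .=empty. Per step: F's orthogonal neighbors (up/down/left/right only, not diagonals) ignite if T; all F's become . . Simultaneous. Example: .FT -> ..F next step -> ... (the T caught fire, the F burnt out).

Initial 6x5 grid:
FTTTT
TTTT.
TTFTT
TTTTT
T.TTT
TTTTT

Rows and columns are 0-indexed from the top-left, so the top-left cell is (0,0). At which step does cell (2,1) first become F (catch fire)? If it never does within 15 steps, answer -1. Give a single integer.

Step 1: cell (2,1)='F' (+6 fires, +2 burnt)
  -> target ignites at step 1
Step 2: cell (2,1)='.' (+8 fires, +6 burnt)
Step 3: cell (2,1)='.' (+5 fires, +8 burnt)
Step 4: cell (2,1)='.' (+5 fires, +5 burnt)
Step 5: cell (2,1)='.' (+2 fires, +5 burnt)
Step 6: cell (2,1)='.' (+0 fires, +2 burnt)
  fire out at step 6

1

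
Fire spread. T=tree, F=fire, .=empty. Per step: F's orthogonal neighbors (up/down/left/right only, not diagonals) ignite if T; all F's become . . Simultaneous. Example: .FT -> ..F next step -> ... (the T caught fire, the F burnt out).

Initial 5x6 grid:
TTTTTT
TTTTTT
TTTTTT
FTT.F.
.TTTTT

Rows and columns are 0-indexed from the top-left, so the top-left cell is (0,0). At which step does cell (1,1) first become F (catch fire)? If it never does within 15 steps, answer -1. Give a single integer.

Step 1: cell (1,1)='T' (+4 fires, +2 burnt)
Step 2: cell (1,1)='T' (+9 fires, +4 burnt)
Step 3: cell (1,1)='F' (+7 fires, +9 burnt)
  -> target ignites at step 3
Step 4: cell (1,1)='.' (+4 fires, +7 burnt)
Step 5: cell (1,1)='.' (+1 fires, +4 burnt)
Step 6: cell (1,1)='.' (+0 fires, +1 burnt)
  fire out at step 6

3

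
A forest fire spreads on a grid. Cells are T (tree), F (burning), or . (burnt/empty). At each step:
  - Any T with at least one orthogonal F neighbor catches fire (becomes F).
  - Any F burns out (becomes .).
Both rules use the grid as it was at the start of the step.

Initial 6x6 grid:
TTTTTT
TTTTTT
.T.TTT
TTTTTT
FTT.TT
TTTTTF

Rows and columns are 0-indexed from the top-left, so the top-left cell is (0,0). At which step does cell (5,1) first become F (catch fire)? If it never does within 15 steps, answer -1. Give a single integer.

Step 1: cell (5,1)='T' (+5 fires, +2 burnt)
Step 2: cell (5,1)='F' (+6 fires, +5 burnt)
  -> target ignites at step 2
Step 3: cell (5,1)='.' (+5 fires, +6 burnt)
Step 4: cell (5,1)='.' (+4 fires, +5 burnt)
Step 5: cell (5,1)='.' (+6 fires, +4 burnt)
Step 6: cell (5,1)='.' (+4 fires, +6 burnt)
Step 7: cell (5,1)='.' (+1 fires, +4 burnt)
Step 8: cell (5,1)='.' (+0 fires, +1 burnt)
  fire out at step 8

2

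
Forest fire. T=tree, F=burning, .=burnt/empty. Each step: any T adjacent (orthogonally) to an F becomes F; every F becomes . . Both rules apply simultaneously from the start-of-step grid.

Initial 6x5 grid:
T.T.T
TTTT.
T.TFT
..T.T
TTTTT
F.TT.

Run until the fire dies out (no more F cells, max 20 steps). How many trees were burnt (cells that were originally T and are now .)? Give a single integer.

Step 1: +4 fires, +2 burnt (F count now 4)
Step 2: +4 fires, +4 burnt (F count now 4)
Step 3: +4 fires, +4 burnt (F count now 4)
Step 4: +3 fires, +4 burnt (F count now 3)
Step 5: +3 fires, +3 burnt (F count now 3)
Step 6: +0 fires, +3 burnt (F count now 0)
Fire out after step 6
Initially T: 19, now '.': 29
Total burnt (originally-T cells now '.'): 18

Answer: 18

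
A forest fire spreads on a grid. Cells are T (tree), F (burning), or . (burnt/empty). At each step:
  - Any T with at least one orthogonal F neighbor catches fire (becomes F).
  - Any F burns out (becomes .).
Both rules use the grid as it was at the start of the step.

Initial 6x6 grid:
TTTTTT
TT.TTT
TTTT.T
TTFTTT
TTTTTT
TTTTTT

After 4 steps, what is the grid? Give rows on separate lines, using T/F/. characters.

Step 1: 4 trees catch fire, 1 burn out
  TTTTTT
  TT.TTT
  TTFT.T
  TF.FTT
  TTFTTT
  TTTTTT
Step 2: 7 trees catch fire, 4 burn out
  TTTTTT
  TT.TTT
  TF.F.T
  F...FT
  TF.FTT
  TTFTTT
Step 3: 8 trees catch fire, 7 burn out
  TTTTTT
  TF.FTT
  F....T
  .....F
  F...FT
  TF.FTT
Step 4: 8 trees catch fire, 8 burn out
  TFTFTT
  F...FT
  .....F
  ......
  .....F
  F...FT

TFTFTT
F...FT
.....F
......
.....F
F...FT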